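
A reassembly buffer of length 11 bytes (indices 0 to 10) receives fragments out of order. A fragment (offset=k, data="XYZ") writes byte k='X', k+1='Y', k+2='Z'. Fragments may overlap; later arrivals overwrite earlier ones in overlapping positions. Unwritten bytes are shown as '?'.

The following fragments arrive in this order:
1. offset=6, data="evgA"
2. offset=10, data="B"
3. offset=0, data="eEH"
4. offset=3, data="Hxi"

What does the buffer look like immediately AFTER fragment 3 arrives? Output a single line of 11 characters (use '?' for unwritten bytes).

Answer: eEH???evgAB

Derivation:
Fragment 1: offset=6 data="evgA" -> buffer=??????evgA?
Fragment 2: offset=10 data="B" -> buffer=??????evgAB
Fragment 3: offset=0 data="eEH" -> buffer=eEH???evgAB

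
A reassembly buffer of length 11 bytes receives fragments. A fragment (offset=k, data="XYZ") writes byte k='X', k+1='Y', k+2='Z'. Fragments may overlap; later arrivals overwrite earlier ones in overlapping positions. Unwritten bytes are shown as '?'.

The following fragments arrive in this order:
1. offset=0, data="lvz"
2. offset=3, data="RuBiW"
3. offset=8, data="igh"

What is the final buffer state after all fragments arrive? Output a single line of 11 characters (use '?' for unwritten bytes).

Answer: lvzRuBiWigh

Derivation:
Fragment 1: offset=0 data="lvz" -> buffer=lvz????????
Fragment 2: offset=3 data="RuBiW" -> buffer=lvzRuBiW???
Fragment 3: offset=8 data="igh" -> buffer=lvzRuBiWigh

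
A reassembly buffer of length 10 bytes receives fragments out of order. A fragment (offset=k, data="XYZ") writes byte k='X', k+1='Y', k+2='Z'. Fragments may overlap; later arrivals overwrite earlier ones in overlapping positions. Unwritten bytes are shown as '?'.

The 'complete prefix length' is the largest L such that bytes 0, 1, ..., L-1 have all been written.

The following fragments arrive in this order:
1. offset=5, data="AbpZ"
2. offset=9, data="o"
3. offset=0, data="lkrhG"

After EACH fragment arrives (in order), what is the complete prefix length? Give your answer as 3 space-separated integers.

Answer: 0 0 10

Derivation:
Fragment 1: offset=5 data="AbpZ" -> buffer=?????AbpZ? -> prefix_len=0
Fragment 2: offset=9 data="o" -> buffer=?????AbpZo -> prefix_len=0
Fragment 3: offset=0 data="lkrhG" -> buffer=lkrhGAbpZo -> prefix_len=10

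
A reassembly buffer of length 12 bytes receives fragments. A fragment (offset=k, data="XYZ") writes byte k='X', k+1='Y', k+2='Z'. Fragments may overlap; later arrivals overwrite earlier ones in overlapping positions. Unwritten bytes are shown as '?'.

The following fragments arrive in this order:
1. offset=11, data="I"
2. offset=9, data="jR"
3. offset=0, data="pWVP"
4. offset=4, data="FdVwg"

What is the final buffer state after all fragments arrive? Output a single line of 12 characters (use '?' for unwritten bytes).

Fragment 1: offset=11 data="I" -> buffer=???????????I
Fragment 2: offset=9 data="jR" -> buffer=?????????jRI
Fragment 3: offset=0 data="pWVP" -> buffer=pWVP?????jRI
Fragment 4: offset=4 data="FdVwg" -> buffer=pWVPFdVwgjRI

Answer: pWVPFdVwgjRI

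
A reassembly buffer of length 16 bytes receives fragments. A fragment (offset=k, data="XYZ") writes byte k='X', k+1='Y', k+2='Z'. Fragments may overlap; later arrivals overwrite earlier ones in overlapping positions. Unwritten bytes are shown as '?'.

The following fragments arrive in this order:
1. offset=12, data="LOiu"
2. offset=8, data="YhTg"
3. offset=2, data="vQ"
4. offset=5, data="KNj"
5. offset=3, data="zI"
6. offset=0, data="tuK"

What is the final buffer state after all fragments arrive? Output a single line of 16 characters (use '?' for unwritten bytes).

Fragment 1: offset=12 data="LOiu" -> buffer=????????????LOiu
Fragment 2: offset=8 data="YhTg" -> buffer=????????YhTgLOiu
Fragment 3: offset=2 data="vQ" -> buffer=??vQ????YhTgLOiu
Fragment 4: offset=5 data="KNj" -> buffer=??vQ?KNjYhTgLOiu
Fragment 5: offset=3 data="zI" -> buffer=??vzIKNjYhTgLOiu
Fragment 6: offset=0 data="tuK" -> buffer=tuKzIKNjYhTgLOiu

Answer: tuKzIKNjYhTgLOiu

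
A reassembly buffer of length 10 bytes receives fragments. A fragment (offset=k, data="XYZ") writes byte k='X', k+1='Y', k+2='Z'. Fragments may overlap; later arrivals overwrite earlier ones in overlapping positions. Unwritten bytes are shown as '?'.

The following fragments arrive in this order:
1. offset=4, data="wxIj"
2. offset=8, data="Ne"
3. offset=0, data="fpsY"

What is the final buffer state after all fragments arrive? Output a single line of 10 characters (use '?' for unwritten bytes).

Answer: fpsYwxIjNe

Derivation:
Fragment 1: offset=4 data="wxIj" -> buffer=????wxIj??
Fragment 2: offset=8 data="Ne" -> buffer=????wxIjNe
Fragment 3: offset=0 data="fpsY" -> buffer=fpsYwxIjNe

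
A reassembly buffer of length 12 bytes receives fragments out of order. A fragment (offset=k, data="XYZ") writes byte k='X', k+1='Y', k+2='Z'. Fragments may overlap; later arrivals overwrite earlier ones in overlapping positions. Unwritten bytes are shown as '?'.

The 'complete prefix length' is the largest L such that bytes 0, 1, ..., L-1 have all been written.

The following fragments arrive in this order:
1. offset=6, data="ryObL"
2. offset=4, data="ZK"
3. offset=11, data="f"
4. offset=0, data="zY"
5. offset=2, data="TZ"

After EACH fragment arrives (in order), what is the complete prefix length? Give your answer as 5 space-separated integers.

Fragment 1: offset=6 data="ryObL" -> buffer=??????ryObL? -> prefix_len=0
Fragment 2: offset=4 data="ZK" -> buffer=????ZKryObL? -> prefix_len=0
Fragment 3: offset=11 data="f" -> buffer=????ZKryObLf -> prefix_len=0
Fragment 4: offset=0 data="zY" -> buffer=zY??ZKryObLf -> prefix_len=2
Fragment 5: offset=2 data="TZ" -> buffer=zYTZZKryObLf -> prefix_len=12

Answer: 0 0 0 2 12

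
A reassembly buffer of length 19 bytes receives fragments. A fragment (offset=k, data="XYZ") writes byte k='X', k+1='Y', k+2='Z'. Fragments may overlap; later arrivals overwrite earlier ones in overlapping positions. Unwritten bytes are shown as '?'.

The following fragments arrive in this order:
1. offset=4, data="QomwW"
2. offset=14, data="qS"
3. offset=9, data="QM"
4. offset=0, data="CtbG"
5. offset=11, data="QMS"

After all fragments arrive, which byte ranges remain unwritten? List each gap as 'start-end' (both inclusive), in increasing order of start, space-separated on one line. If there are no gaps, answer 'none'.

Answer: 16-18

Derivation:
Fragment 1: offset=4 len=5
Fragment 2: offset=14 len=2
Fragment 3: offset=9 len=2
Fragment 4: offset=0 len=4
Fragment 5: offset=11 len=3
Gaps: 16-18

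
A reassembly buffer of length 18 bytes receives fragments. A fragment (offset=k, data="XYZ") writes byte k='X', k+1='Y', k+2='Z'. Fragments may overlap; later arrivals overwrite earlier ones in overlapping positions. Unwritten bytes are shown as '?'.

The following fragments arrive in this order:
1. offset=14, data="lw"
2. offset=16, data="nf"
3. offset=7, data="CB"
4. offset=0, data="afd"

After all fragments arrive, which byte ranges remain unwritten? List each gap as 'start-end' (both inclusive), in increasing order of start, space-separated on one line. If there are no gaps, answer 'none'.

Fragment 1: offset=14 len=2
Fragment 2: offset=16 len=2
Fragment 3: offset=7 len=2
Fragment 4: offset=0 len=3
Gaps: 3-6 9-13

Answer: 3-6 9-13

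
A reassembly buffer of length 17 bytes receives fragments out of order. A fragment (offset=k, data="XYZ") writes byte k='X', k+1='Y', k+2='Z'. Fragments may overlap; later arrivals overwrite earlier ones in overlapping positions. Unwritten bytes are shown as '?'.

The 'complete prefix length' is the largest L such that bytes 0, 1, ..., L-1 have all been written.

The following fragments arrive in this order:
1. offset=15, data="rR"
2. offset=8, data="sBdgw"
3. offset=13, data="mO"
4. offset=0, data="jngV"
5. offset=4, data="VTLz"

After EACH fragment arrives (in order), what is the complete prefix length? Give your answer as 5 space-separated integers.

Fragment 1: offset=15 data="rR" -> buffer=???????????????rR -> prefix_len=0
Fragment 2: offset=8 data="sBdgw" -> buffer=????????sBdgw??rR -> prefix_len=0
Fragment 3: offset=13 data="mO" -> buffer=????????sBdgwmOrR -> prefix_len=0
Fragment 4: offset=0 data="jngV" -> buffer=jngV????sBdgwmOrR -> prefix_len=4
Fragment 5: offset=4 data="VTLz" -> buffer=jngVVTLzsBdgwmOrR -> prefix_len=17

Answer: 0 0 0 4 17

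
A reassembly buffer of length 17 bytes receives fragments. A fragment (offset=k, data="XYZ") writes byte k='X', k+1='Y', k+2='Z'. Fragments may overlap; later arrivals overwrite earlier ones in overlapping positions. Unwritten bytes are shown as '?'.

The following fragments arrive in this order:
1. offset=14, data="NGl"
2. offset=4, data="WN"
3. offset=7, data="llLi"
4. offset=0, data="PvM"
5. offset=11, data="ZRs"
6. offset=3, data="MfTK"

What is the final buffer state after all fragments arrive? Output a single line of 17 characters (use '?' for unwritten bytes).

Fragment 1: offset=14 data="NGl" -> buffer=??????????????NGl
Fragment 2: offset=4 data="WN" -> buffer=????WN????????NGl
Fragment 3: offset=7 data="llLi" -> buffer=????WN?llLi???NGl
Fragment 4: offset=0 data="PvM" -> buffer=PvM?WN?llLi???NGl
Fragment 5: offset=11 data="ZRs" -> buffer=PvM?WN?llLiZRsNGl
Fragment 6: offset=3 data="MfTK" -> buffer=PvMMfTKllLiZRsNGl

Answer: PvMMfTKllLiZRsNGl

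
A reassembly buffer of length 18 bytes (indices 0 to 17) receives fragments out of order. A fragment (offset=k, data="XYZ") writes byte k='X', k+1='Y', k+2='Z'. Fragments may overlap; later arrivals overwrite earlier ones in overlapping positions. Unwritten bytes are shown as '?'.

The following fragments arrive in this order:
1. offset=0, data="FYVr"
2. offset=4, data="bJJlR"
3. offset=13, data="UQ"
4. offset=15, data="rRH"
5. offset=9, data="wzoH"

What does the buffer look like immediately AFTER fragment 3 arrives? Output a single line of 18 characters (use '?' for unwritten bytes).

Answer: FYVrbJJlR????UQ???

Derivation:
Fragment 1: offset=0 data="FYVr" -> buffer=FYVr??????????????
Fragment 2: offset=4 data="bJJlR" -> buffer=FYVrbJJlR?????????
Fragment 3: offset=13 data="UQ" -> buffer=FYVrbJJlR????UQ???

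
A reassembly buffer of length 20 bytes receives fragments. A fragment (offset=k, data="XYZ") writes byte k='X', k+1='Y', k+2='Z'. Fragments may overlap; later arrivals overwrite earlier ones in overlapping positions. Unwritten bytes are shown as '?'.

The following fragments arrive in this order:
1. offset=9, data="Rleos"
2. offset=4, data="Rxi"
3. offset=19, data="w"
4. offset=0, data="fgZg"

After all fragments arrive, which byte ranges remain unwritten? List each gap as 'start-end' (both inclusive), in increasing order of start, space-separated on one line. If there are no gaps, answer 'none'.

Answer: 7-8 14-18

Derivation:
Fragment 1: offset=9 len=5
Fragment 2: offset=4 len=3
Fragment 3: offset=19 len=1
Fragment 4: offset=0 len=4
Gaps: 7-8 14-18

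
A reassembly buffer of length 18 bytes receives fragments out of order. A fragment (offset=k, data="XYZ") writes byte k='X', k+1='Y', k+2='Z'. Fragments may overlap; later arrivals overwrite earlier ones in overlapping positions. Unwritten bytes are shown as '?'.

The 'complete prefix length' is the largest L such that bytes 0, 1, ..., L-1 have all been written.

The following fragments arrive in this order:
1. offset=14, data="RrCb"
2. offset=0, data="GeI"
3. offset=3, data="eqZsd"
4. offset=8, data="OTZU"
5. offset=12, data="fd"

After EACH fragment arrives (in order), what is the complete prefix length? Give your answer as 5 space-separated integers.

Fragment 1: offset=14 data="RrCb" -> buffer=??????????????RrCb -> prefix_len=0
Fragment 2: offset=0 data="GeI" -> buffer=GeI???????????RrCb -> prefix_len=3
Fragment 3: offset=3 data="eqZsd" -> buffer=GeIeqZsd??????RrCb -> prefix_len=8
Fragment 4: offset=8 data="OTZU" -> buffer=GeIeqZsdOTZU??RrCb -> prefix_len=12
Fragment 5: offset=12 data="fd" -> buffer=GeIeqZsdOTZUfdRrCb -> prefix_len=18

Answer: 0 3 8 12 18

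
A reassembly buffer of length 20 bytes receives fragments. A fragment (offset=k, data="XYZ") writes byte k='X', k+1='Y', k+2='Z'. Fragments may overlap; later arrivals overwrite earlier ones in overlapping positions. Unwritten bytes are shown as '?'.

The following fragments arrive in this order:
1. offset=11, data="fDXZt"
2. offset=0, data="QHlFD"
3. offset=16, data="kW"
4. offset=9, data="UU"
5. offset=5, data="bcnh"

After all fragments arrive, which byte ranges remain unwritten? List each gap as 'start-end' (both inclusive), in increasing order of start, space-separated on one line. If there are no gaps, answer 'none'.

Answer: 18-19

Derivation:
Fragment 1: offset=11 len=5
Fragment 2: offset=0 len=5
Fragment 3: offset=16 len=2
Fragment 4: offset=9 len=2
Fragment 5: offset=5 len=4
Gaps: 18-19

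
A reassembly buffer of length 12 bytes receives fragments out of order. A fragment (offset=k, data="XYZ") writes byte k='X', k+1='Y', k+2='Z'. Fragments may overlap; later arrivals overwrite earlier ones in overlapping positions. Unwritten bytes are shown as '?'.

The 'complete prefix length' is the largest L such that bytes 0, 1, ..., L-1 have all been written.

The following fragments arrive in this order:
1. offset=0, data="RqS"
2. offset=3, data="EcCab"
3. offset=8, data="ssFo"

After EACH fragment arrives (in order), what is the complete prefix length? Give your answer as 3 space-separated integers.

Fragment 1: offset=0 data="RqS" -> buffer=RqS????????? -> prefix_len=3
Fragment 2: offset=3 data="EcCab" -> buffer=RqSEcCab???? -> prefix_len=8
Fragment 3: offset=8 data="ssFo" -> buffer=RqSEcCabssFo -> prefix_len=12

Answer: 3 8 12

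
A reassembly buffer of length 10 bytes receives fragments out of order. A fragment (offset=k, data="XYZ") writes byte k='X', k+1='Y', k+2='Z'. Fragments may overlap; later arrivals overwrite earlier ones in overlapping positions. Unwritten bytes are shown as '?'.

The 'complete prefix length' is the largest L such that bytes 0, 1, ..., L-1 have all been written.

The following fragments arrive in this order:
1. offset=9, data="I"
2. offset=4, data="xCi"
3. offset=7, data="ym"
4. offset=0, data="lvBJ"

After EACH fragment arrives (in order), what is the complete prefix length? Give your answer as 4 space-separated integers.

Fragment 1: offset=9 data="I" -> buffer=?????????I -> prefix_len=0
Fragment 2: offset=4 data="xCi" -> buffer=????xCi??I -> prefix_len=0
Fragment 3: offset=7 data="ym" -> buffer=????xCiymI -> prefix_len=0
Fragment 4: offset=0 data="lvBJ" -> buffer=lvBJxCiymI -> prefix_len=10

Answer: 0 0 0 10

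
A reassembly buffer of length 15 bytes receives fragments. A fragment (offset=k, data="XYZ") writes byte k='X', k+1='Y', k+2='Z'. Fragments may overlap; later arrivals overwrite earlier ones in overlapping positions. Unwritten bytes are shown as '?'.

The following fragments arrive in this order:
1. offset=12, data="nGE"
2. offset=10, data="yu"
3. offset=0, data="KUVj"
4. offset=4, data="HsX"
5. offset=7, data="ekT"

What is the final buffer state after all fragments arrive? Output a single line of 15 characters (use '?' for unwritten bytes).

Fragment 1: offset=12 data="nGE" -> buffer=????????????nGE
Fragment 2: offset=10 data="yu" -> buffer=??????????yunGE
Fragment 3: offset=0 data="KUVj" -> buffer=KUVj??????yunGE
Fragment 4: offset=4 data="HsX" -> buffer=KUVjHsX???yunGE
Fragment 5: offset=7 data="ekT" -> buffer=KUVjHsXekTyunGE

Answer: KUVjHsXekTyunGE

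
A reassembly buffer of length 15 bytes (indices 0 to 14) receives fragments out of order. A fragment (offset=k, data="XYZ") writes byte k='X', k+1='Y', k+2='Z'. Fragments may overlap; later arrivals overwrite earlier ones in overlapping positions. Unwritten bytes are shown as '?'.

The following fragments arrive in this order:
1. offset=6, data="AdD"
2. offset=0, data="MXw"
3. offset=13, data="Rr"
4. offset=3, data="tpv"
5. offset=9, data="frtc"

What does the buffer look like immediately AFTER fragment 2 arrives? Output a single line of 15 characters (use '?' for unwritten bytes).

Answer: MXw???AdD??????

Derivation:
Fragment 1: offset=6 data="AdD" -> buffer=??????AdD??????
Fragment 2: offset=0 data="MXw" -> buffer=MXw???AdD??????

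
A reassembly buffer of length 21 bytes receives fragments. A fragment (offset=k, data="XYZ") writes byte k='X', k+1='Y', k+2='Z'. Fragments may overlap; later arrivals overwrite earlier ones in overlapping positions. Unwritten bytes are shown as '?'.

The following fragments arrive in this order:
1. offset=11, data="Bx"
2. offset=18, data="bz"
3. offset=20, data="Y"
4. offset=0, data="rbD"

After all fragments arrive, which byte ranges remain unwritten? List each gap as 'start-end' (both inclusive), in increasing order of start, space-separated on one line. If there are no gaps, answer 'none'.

Fragment 1: offset=11 len=2
Fragment 2: offset=18 len=2
Fragment 3: offset=20 len=1
Fragment 4: offset=0 len=3
Gaps: 3-10 13-17

Answer: 3-10 13-17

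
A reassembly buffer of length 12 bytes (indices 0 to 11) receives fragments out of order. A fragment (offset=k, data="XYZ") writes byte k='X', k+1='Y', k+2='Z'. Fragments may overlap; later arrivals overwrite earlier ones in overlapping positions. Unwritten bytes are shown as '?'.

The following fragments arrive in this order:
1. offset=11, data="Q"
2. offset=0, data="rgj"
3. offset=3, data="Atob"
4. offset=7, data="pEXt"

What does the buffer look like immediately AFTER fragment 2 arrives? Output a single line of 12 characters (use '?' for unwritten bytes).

Answer: rgj????????Q

Derivation:
Fragment 1: offset=11 data="Q" -> buffer=???????????Q
Fragment 2: offset=0 data="rgj" -> buffer=rgj????????Q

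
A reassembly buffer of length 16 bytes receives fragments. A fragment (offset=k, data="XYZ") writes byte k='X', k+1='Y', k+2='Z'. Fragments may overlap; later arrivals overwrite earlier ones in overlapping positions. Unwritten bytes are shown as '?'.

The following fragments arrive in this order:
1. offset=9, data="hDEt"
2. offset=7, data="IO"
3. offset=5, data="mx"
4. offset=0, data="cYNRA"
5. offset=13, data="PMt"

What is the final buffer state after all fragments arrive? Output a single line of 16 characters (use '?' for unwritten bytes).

Answer: cYNRAmxIOhDEtPMt

Derivation:
Fragment 1: offset=9 data="hDEt" -> buffer=?????????hDEt???
Fragment 2: offset=7 data="IO" -> buffer=???????IOhDEt???
Fragment 3: offset=5 data="mx" -> buffer=?????mxIOhDEt???
Fragment 4: offset=0 data="cYNRA" -> buffer=cYNRAmxIOhDEt???
Fragment 5: offset=13 data="PMt" -> buffer=cYNRAmxIOhDEtPMt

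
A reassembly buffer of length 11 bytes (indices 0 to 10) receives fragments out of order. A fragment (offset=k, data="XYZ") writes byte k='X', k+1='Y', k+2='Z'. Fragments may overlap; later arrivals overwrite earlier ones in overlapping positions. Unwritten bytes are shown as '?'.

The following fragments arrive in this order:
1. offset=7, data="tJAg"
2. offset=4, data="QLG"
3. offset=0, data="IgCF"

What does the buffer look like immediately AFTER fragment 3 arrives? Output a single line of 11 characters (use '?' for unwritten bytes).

Answer: IgCFQLGtJAg

Derivation:
Fragment 1: offset=7 data="tJAg" -> buffer=???????tJAg
Fragment 2: offset=4 data="QLG" -> buffer=????QLGtJAg
Fragment 3: offset=0 data="IgCF" -> buffer=IgCFQLGtJAg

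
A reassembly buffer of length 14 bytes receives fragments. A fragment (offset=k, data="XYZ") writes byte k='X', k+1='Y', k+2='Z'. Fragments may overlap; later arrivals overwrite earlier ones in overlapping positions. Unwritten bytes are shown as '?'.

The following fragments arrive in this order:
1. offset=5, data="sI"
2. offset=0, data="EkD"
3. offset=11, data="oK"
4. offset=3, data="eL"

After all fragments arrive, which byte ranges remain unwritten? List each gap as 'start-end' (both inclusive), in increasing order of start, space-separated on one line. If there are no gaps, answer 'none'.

Fragment 1: offset=5 len=2
Fragment 2: offset=0 len=3
Fragment 3: offset=11 len=2
Fragment 4: offset=3 len=2
Gaps: 7-10 13-13

Answer: 7-10 13-13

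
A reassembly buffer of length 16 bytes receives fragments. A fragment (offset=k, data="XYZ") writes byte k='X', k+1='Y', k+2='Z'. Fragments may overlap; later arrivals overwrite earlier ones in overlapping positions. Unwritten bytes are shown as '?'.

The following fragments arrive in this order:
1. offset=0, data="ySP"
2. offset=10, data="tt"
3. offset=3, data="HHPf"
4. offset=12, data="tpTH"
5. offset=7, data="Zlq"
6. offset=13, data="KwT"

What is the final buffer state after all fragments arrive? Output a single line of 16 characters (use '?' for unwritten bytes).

Fragment 1: offset=0 data="ySP" -> buffer=ySP?????????????
Fragment 2: offset=10 data="tt" -> buffer=ySP???????tt????
Fragment 3: offset=3 data="HHPf" -> buffer=ySPHHPf???tt????
Fragment 4: offset=12 data="tpTH" -> buffer=ySPHHPf???tttpTH
Fragment 5: offset=7 data="Zlq" -> buffer=ySPHHPfZlqtttpTH
Fragment 6: offset=13 data="KwT" -> buffer=ySPHHPfZlqtttKwT

Answer: ySPHHPfZlqtttKwT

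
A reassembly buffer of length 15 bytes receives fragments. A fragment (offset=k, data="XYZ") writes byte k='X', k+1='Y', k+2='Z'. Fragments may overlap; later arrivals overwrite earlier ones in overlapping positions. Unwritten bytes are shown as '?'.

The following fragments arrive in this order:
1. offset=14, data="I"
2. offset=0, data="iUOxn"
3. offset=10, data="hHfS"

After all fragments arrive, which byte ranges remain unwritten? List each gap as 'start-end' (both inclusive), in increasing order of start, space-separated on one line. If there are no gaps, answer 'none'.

Fragment 1: offset=14 len=1
Fragment 2: offset=0 len=5
Fragment 3: offset=10 len=4
Gaps: 5-9

Answer: 5-9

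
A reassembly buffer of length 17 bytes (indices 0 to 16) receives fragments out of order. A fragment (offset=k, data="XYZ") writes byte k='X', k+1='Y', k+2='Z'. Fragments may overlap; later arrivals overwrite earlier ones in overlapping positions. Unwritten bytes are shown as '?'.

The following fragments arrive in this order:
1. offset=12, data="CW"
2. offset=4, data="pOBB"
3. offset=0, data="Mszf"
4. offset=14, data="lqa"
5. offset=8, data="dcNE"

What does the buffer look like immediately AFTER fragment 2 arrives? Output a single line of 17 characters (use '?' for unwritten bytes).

Answer: ????pOBB????CW???

Derivation:
Fragment 1: offset=12 data="CW" -> buffer=????????????CW???
Fragment 2: offset=4 data="pOBB" -> buffer=????pOBB????CW???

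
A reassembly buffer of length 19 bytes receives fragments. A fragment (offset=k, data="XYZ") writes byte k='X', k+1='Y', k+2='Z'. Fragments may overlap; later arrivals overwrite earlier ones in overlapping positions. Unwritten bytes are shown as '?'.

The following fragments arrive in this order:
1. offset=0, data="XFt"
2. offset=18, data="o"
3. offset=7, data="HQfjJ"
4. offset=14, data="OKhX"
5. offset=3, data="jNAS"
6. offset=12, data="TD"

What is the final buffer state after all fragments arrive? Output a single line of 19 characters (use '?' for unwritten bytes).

Fragment 1: offset=0 data="XFt" -> buffer=XFt????????????????
Fragment 2: offset=18 data="o" -> buffer=XFt???????????????o
Fragment 3: offset=7 data="HQfjJ" -> buffer=XFt????HQfjJ??????o
Fragment 4: offset=14 data="OKhX" -> buffer=XFt????HQfjJ??OKhXo
Fragment 5: offset=3 data="jNAS" -> buffer=XFtjNASHQfjJ??OKhXo
Fragment 6: offset=12 data="TD" -> buffer=XFtjNASHQfjJTDOKhXo

Answer: XFtjNASHQfjJTDOKhXo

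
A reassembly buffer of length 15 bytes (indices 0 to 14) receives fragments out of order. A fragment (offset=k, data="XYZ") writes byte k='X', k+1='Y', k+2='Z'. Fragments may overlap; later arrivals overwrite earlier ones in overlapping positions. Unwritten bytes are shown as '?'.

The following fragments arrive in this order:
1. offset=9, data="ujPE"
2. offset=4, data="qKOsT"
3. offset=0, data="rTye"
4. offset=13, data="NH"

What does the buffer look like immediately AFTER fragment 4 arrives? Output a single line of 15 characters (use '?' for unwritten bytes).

Answer: rTyeqKOsTujPENH

Derivation:
Fragment 1: offset=9 data="ujPE" -> buffer=?????????ujPE??
Fragment 2: offset=4 data="qKOsT" -> buffer=????qKOsTujPE??
Fragment 3: offset=0 data="rTye" -> buffer=rTyeqKOsTujPE??
Fragment 4: offset=13 data="NH" -> buffer=rTyeqKOsTujPENH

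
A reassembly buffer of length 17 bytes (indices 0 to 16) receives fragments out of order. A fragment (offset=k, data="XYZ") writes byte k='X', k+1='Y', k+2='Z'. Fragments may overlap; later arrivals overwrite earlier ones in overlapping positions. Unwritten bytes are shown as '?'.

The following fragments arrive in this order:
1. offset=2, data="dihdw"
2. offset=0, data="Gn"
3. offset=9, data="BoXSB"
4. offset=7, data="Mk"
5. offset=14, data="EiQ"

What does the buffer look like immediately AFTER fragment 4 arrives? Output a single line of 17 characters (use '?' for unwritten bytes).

Answer: GndihdwMkBoXSB???

Derivation:
Fragment 1: offset=2 data="dihdw" -> buffer=??dihdw??????????
Fragment 2: offset=0 data="Gn" -> buffer=Gndihdw??????????
Fragment 3: offset=9 data="BoXSB" -> buffer=Gndihdw??BoXSB???
Fragment 4: offset=7 data="Mk" -> buffer=GndihdwMkBoXSB???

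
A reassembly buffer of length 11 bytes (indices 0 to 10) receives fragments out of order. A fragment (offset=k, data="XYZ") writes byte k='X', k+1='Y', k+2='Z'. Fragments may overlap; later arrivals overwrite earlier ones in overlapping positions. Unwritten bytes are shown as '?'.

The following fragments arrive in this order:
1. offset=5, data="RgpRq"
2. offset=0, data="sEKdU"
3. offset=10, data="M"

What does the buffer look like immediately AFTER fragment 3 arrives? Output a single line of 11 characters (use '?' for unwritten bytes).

Answer: sEKdURgpRqM

Derivation:
Fragment 1: offset=5 data="RgpRq" -> buffer=?????RgpRq?
Fragment 2: offset=0 data="sEKdU" -> buffer=sEKdURgpRq?
Fragment 3: offset=10 data="M" -> buffer=sEKdURgpRqM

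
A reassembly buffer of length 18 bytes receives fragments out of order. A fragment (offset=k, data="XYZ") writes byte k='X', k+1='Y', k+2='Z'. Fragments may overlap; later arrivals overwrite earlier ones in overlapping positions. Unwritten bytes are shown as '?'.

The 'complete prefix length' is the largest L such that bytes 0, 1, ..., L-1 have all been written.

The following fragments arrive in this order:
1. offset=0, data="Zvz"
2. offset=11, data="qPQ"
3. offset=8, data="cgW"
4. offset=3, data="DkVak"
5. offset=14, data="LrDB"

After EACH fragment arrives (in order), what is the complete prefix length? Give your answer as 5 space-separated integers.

Answer: 3 3 3 14 18

Derivation:
Fragment 1: offset=0 data="Zvz" -> buffer=Zvz??????????????? -> prefix_len=3
Fragment 2: offset=11 data="qPQ" -> buffer=Zvz????????qPQ???? -> prefix_len=3
Fragment 3: offset=8 data="cgW" -> buffer=Zvz?????cgWqPQ???? -> prefix_len=3
Fragment 4: offset=3 data="DkVak" -> buffer=ZvzDkVakcgWqPQ???? -> prefix_len=14
Fragment 5: offset=14 data="LrDB" -> buffer=ZvzDkVakcgWqPQLrDB -> prefix_len=18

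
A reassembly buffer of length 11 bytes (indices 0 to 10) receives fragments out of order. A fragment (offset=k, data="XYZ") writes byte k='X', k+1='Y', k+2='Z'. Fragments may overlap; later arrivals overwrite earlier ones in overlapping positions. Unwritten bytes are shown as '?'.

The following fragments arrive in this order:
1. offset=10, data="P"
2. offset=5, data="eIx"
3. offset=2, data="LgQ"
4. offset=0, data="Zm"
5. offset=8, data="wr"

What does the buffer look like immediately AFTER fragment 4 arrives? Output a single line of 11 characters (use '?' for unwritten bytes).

Answer: ZmLgQeIx??P

Derivation:
Fragment 1: offset=10 data="P" -> buffer=??????????P
Fragment 2: offset=5 data="eIx" -> buffer=?????eIx??P
Fragment 3: offset=2 data="LgQ" -> buffer=??LgQeIx??P
Fragment 4: offset=0 data="Zm" -> buffer=ZmLgQeIx??P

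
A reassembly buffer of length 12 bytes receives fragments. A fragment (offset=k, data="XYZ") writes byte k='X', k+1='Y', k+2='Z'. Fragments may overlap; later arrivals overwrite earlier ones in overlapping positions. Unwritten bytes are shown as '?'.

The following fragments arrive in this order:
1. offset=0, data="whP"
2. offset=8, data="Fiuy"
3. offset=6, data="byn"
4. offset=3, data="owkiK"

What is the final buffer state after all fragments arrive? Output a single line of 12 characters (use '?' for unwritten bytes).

Fragment 1: offset=0 data="whP" -> buffer=whP?????????
Fragment 2: offset=8 data="Fiuy" -> buffer=whP?????Fiuy
Fragment 3: offset=6 data="byn" -> buffer=whP???byniuy
Fragment 4: offset=3 data="owkiK" -> buffer=whPowkiKniuy

Answer: whPowkiKniuy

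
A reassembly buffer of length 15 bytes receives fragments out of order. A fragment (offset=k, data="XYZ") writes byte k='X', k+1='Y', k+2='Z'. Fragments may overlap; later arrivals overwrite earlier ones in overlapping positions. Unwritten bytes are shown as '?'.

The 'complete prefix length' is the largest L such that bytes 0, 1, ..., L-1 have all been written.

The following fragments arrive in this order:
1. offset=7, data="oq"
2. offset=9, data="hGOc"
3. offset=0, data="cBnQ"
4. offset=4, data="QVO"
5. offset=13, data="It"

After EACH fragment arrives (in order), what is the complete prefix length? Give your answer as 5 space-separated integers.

Fragment 1: offset=7 data="oq" -> buffer=???????oq?????? -> prefix_len=0
Fragment 2: offset=9 data="hGOc" -> buffer=???????oqhGOc?? -> prefix_len=0
Fragment 3: offset=0 data="cBnQ" -> buffer=cBnQ???oqhGOc?? -> prefix_len=4
Fragment 4: offset=4 data="QVO" -> buffer=cBnQQVOoqhGOc?? -> prefix_len=13
Fragment 5: offset=13 data="It" -> buffer=cBnQQVOoqhGOcIt -> prefix_len=15

Answer: 0 0 4 13 15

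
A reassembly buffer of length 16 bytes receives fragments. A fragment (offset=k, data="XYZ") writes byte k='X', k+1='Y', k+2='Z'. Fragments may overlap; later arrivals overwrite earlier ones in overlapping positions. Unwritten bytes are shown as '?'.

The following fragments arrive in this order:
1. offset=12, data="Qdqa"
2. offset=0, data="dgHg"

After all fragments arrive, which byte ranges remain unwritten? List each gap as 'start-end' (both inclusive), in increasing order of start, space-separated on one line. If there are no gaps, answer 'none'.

Answer: 4-11

Derivation:
Fragment 1: offset=12 len=4
Fragment 2: offset=0 len=4
Gaps: 4-11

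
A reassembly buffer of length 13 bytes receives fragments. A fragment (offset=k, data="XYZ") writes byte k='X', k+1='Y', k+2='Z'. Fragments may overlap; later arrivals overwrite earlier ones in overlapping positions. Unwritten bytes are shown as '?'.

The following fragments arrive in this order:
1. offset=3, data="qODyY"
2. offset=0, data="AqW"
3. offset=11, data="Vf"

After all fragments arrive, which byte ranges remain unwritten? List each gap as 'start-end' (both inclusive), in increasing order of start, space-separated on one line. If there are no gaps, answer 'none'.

Fragment 1: offset=3 len=5
Fragment 2: offset=0 len=3
Fragment 3: offset=11 len=2
Gaps: 8-10

Answer: 8-10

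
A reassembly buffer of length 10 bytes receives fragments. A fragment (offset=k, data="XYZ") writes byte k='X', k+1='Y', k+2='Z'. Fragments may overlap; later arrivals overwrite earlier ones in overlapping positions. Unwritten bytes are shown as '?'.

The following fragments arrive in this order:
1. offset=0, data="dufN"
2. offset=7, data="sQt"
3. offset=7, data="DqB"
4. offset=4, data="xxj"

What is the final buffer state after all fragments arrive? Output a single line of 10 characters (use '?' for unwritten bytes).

Fragment 1: offset=0 data="dufN" -> buffer=dufN??????
Fragment 2: offset=7 data="sQt" -> buffer=dufN???sQt
Fragment 3: offset=7 data="DqB" -> buffer=dufN???DqB
Fragment 4: offset=4 data="xxj" -> buffer=dufNxxjDqB

Answer: dufNxxjDqB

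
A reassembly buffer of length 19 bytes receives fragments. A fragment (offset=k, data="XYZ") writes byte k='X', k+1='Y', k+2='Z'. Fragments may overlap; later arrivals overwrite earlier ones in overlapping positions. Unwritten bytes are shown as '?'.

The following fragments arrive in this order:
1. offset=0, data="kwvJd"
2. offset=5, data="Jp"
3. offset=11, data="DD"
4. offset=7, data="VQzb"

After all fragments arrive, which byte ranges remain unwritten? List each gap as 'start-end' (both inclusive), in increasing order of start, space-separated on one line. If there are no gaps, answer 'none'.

Fragment 1: offset=0 len=5
Fragment 2: offset=5 len=2
Fragment 3: offset=11 len=2
Fragment 4: offset=7 len=4
Gaps: 13-18

Answer: 13-18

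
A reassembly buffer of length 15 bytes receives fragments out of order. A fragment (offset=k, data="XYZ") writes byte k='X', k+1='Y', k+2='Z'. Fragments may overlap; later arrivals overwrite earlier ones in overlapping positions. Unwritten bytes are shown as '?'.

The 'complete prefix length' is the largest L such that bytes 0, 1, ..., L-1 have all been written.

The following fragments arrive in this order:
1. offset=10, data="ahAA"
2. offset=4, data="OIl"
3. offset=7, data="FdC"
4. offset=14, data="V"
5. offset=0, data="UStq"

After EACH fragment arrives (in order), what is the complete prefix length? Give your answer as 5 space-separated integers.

Answer: 0 0 0 0 15

Derivation:
Fragment 1: offset=10 data="ahAA" -> buffer=??????????ahAA? -> prefix_len=0
Fragment 2: offset=4 data="OIl" -> buffer=????OIl???ahAA? -> prefix_len=0
Fragment 3: offset=7 data="FdC" -> buffer=????OIlFdCahAA? -> prefix_len=0
Fragment 4: offset=14 data="V" -> buffer=????OIlFdCahAAV -> prefix_len=0
Fragment 5: offset=0 data="UStq" -> buffer=UStqOIlFdCahAAV -> prefix_len=15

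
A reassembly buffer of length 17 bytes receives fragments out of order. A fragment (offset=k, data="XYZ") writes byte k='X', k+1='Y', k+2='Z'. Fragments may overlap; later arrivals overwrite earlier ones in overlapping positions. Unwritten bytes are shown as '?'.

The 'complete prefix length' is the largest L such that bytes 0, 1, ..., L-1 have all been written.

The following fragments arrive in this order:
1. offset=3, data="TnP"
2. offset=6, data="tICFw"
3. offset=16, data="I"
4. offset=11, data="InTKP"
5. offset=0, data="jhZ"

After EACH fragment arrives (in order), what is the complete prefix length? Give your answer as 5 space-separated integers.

Fragment 1: offset=3 data="TnP" -> buffer=???TnP??????????? -> prefix_len=0
Fragment 2: offset=6 data="tICFw" -> buffer=???TnPtICFw?????? -> prefix_len=0
Fragment 3: offset=16 data="I" -> buffer=???TnPtICFw?????I -> prefix_len=0
Fragment 4: offset=11 data="InTKP" -> buffer=???TnPtICFwInTKPI -> prefix_len=0
Fragment 5: offset=0 data="jhZ" -> buffer=jhZTnPtICFwInTKPI -> prefix_len=17

Answer: 0 0 0 0 17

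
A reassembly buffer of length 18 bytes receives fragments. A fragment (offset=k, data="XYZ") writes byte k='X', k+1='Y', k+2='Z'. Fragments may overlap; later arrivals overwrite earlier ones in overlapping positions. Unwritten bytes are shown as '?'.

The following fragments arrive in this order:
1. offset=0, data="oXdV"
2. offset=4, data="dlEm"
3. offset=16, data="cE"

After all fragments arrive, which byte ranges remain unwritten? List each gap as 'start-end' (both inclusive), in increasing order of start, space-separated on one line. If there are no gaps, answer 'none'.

Fragment 1: offset=0 len=4
Fragment 2: offset=4 len=4
Fragment 3: offset=16 len=2
Gaps: 8-15

Answer: 8-15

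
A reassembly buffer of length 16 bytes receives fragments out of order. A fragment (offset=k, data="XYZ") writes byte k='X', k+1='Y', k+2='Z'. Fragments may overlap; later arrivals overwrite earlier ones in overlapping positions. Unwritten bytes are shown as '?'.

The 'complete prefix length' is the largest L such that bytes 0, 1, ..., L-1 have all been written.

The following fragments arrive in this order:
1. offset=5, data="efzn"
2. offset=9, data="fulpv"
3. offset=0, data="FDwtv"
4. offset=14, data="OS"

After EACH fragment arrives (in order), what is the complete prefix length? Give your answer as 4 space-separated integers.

Fragment 1: offset=5 data="efzn" -> buffer=?????efzn??????? -> prefix_len=0
Fragment 2: offset=9 data="fulpv" -> buffer=?????efznfulpv?? -> prefix_len=0
Fragment 3: offset=0 data="FDwtv" -> buffer=FDwtvefznfulpv?? -> prefix_len=14
Fragment 4: offset=14 data="OS" -> buffer=FDwtvefznfulpvOS -> prefix_len=16

Answer: 0 0 14 16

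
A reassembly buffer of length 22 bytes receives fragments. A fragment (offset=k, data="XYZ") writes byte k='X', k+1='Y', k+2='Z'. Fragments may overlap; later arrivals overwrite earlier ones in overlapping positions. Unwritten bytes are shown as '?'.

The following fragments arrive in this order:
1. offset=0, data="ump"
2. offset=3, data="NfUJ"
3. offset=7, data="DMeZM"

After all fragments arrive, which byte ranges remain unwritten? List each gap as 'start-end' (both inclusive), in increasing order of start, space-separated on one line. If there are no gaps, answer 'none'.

Answer: 12-21

Derivation:
Fragment 1: offset=0 len=3
Fragment 2: offset=3 len=4
Fragment 3: offset=7 len=5
Gaps: 12-21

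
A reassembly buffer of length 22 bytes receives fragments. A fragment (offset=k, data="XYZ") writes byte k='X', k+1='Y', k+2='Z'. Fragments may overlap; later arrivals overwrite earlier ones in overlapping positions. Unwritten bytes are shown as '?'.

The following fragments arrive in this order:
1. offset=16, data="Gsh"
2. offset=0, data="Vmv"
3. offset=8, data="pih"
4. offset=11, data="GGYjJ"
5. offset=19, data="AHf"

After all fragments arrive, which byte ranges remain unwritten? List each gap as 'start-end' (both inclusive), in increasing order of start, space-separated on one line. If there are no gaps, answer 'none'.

Answer: 3-7

Derivation:
Fragment 1: offset=16 len=3
Fragment 2: offset=0 len=3
Fragment 3: offset=8 len=3
Fragment 4: offset=11 len=5
Fragment 5: offset=19 len=3
Gaps: 3-7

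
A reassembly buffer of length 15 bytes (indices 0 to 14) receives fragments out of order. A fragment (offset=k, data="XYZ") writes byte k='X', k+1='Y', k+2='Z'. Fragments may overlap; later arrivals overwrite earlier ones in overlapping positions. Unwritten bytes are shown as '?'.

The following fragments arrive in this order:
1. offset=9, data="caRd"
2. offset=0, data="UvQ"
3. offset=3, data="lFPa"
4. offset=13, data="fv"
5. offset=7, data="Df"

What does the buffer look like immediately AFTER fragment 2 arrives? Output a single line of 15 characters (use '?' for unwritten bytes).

Fragment 1: offset=9 data="caRd" -> buffer=?????????caRd??
Fragment 2: offset=0 data="UvQ" -> buffer=UvQ??????caRd??

Answer: UvQ??????caRd??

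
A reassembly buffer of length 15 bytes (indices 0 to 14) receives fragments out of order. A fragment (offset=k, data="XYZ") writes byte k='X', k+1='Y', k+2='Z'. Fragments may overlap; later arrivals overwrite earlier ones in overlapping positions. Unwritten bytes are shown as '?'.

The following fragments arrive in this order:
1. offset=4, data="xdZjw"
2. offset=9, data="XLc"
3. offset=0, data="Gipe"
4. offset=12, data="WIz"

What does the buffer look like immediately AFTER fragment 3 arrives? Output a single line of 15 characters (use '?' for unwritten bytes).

Fragment 1: offset=4 data="xdZjw" -> buffer=????xdZjw??????
Fragment 2: offset=9 data="XLc" -> buffer=????xdZjwXLc???
Fragment 3: offset=0 data="Gipe" -> buffer=GipexdZjwXLc???

Answer: GipexdZjwXLc???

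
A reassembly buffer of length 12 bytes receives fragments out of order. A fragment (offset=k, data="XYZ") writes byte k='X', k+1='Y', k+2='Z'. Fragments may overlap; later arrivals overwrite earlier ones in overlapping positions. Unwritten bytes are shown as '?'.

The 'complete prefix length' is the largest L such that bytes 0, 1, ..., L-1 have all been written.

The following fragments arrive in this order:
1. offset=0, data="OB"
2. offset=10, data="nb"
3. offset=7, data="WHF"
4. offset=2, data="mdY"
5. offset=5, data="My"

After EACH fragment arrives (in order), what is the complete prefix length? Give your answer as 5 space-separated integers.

Answer: 2 2 2 5 12

Derivation:
Fragment 1: offset=0 data="OB" -> buffer=OB?????????? -> prefix_len=2
Fragment 2: offset=10 data="nb" -> buffer=OB????????nb -> prefix_len=2
Fragment 3: offset=7 data="WHF" -> buffer=OB?????WHFnb -> prefix_len=2
Fragment 4: offset=2 data="mdY" -> buffer=OBmdY??WHFnb -> prefix_len=5
Fragment 5: offset=5 data="My" -> buffer=OBmdYMyWHFnb -> prefix_len=12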